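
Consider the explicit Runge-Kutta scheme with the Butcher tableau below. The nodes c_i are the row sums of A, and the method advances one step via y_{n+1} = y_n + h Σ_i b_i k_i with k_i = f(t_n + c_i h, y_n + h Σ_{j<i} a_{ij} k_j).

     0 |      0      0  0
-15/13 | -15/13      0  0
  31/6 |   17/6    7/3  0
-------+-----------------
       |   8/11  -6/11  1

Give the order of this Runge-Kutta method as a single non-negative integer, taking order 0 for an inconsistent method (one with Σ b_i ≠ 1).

b = (8/11, -6/11, 1)
c = (0, -15/13, 31/6)
Ac = (0, 0, -35/13)
Σ b_i: 8/11·1 + (-6/11)·1 + 1·1 = 13/11 ≠ 1 ⇒ order 0.

0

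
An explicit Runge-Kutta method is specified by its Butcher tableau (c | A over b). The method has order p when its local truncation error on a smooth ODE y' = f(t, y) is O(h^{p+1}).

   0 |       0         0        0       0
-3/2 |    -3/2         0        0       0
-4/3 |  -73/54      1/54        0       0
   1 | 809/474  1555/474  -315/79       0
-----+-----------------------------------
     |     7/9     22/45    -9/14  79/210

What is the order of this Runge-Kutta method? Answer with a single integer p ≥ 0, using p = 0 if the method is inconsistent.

4

b = (7/9, 22/45, -9/14, 79/210)
c = (0, -3/2, -4/3, 1)
Ac = (0, 0, -1/36, 125/316)
Σ b_i: 7/9·1 + 22/45·1 + (-9/14)·1 + 79/210·1 = 1 ✓
b·c: 22/45·(-3/2) + (-9/14)·(-4/3) + 79/210·1 = 1/2 ✓
b·c²: 22/45·9/4 + (-9/14)·16/9 + 79/210·1 = 1/3 ✓
b·Ac: (-9/14)·(-1/36) + 79/210·125/316 = 1/6 ✓
b·c³: 22/45·(-27/8) + (-9/14)·(-64/27) + 79/210·1 = 1/4 ✓
b·(c∘Ac): (-9/14)·1/27 + 79/210·125/316 = 1/8 ✓
b·Ac²: (-9/14)·1/24 + 79/210·185/632 = 1/12 ✓
b·A²c: 79/210·35/316 = 1/24 ✓; 4 stages ⇒ order 4.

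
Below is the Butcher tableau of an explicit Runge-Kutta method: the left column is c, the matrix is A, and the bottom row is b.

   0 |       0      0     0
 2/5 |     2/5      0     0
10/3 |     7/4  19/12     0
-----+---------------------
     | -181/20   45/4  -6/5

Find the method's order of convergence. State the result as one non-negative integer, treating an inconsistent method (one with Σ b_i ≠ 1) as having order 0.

2

b = (-181/20, 45/4, -6/5)
c = (0, 2/5, 10/3)
Ac = (0, 0, 19/30)
Σ b_i: (-181/20)·1 + 45/4·1 + (-6/5)·1 = 1 ✓
b·c: 45/4·2/5 + (-6/5)·10/3 = 1/2 ✓
b·c²: 45/4·4/25 + (-6/5)·100/9 = -173/15 ≠ 1/3 ⇒ order 2.
b·Ac: (-6/5)·19/30 = -19/25 ≠ 1/6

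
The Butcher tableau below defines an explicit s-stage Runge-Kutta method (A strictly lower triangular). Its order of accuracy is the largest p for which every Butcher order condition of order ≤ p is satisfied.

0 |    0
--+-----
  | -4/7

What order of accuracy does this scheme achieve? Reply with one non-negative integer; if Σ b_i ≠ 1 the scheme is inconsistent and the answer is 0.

b = (-4/7)
c = (0)
Σ b_i: (-4/7)·1 = -4/7 ≠ 1 ⇒ order 0.

0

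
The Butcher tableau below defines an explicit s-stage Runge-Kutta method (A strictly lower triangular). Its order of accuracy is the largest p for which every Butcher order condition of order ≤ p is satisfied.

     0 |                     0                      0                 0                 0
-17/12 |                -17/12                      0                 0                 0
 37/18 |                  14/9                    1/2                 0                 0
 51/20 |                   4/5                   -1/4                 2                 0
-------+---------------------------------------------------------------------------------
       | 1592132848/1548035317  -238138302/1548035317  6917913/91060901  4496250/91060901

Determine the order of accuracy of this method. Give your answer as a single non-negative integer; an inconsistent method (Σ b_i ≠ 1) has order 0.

3

b = (1592132848/1548035317, -238138302/1548035317, 6917913/91060901, 4496250/91060901)
c = (0, -17/12, 37/18, 51/20)
Ac = (0, 0, -17/24, 643/144)
Σ b_i: 1592132848/1548035317·1 + (-238138302/1548035317)·1 + 6917913/91060901·1 + 4496250/91060901·1 = 1 ✓
b·c: (-238138302/1548035317)·(-17/12) + 6917913/91060901·37/18 + 4496250/91060901·51/20 = 1/2 ✓
b·c²: (-238138302/1548035317)·289/144 + 6917913/91060901·1369/324 + 4496250/91060901·2601/400 = 1/3 ✓
b·Ac: 6917913/91060901·(-17/24) + 4496250/91060901·643/144 = 1/6 ✓
b·c³: (-238138302/1548035317)·(-4913/1728) + 6917913/91060901·50653/5832 + 4496250/91060901·132651/8000 = 37684672753/19669154616 ≠ 1/4 ⇒ order 3.
b·(c∘Ac): 6917913/91060901·(-629/432) + 4496250/91060901·10931/960 = 1315960123/2913948832 ≠ 1/8
b·Ac²: 6917913/91060901·289/288 + 4496250/91060901·41207/5184 = 9219331549/19669154616 ≠ 1/12
b·A²c: 4496250/91060901·(-17/12) = -12739375/182121802 ≠ 1/24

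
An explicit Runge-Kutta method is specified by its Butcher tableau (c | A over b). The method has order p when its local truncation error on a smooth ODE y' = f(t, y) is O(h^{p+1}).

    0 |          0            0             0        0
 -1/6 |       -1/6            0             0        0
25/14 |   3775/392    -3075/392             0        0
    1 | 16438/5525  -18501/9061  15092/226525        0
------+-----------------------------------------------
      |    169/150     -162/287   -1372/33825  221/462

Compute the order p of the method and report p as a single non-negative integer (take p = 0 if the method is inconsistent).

b = (169/150, -162/287, -1372/33825, 221/462)
c = (0, -1/6, 25/14, 1)
Ac = (0, 0, 1025/784, 203/442)
Σ b_i: 169/150·1 + (-162/287)·1 + (-1372/33825)·1 + 221/462·1 = 1 ✓
b·c: (-162/287)·(-1/6) + (-1372/33825)·25/14 + 221/462·1 = 1/2 ✓
b·c²: (-162/287)·1/36 + (-1372/33825)·625/196 + 221/462·1 = 1/3 ✓
b·Ac: (-1372/33825)·1025/784 + 221/462·203/442 = 1/6 ✓
b·c³: (-162/287)·(-1/216) + (-1372/33825)·15625/2744 + 221/462·1 = 1/4 ✓
b·(c∘Ac): (-1372/33825)·25625/10976 + 221/462·203/442 = 1/8 ✓
b·Ac²: (-1372/33825)·(-1025/4704) + 221/462·413/2652 = 1/12 ✓
b·A²c: 221/462·77/884 = 1/24 ✓; 4 stages ⇒ order 4.

4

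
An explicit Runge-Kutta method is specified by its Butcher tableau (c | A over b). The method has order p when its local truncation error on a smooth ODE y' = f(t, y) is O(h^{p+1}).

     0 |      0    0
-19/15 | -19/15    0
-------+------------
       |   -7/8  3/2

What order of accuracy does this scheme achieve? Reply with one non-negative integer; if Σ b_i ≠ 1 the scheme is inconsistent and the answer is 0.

0

b = (-7/8, 3/2)
c = (0, -19/15)
Σ b_i: (-7/8)·1 + 3/2·1 = 5/8 ≠ 1 ⇒ order 0.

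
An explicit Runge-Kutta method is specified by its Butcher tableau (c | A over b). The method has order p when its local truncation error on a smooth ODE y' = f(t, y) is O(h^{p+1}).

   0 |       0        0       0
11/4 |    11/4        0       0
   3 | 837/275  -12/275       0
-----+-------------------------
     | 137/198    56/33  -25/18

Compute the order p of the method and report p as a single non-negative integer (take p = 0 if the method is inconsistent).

3

b = (137/198, 56/33, -25/18)
c = (0, 11/4, 3)
Ac = (0, 0, -3/25)
Σ b_i: 137/198·1 + 56/33·1 + (-25/18)·1 = 1 ✓
b·c: 56/33·11/4 + (-25/18)·3 = 1/2 ✓
b·c²: 56/33·121/16 + (-25/18)·9 = 1/3 ✓
b·Ac: (-25/18)·(-3/25) = 1/6 ✓; 3 stages ⇒ order 3.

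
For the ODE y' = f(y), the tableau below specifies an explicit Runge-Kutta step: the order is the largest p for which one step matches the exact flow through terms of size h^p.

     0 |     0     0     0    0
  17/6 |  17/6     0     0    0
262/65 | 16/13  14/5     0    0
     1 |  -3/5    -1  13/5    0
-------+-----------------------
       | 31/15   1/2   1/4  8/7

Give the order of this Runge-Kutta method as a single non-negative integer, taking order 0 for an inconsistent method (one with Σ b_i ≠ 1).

0

b = (31/15, 1/2, 1/4, 8/7)
c = (0, 17/6, 262/65, 1)
Ac = (0, 0, 119/15, 1147/150)
Σ b_i: 31/15·1 + 1/2·1 + 1/4·1 + 8/7·1 = 1663/420 ≠ 1 ⇒ order 0.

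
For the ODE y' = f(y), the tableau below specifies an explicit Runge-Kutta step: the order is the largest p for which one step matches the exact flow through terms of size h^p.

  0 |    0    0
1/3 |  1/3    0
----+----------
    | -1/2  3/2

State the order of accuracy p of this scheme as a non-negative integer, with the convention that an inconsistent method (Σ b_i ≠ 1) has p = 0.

2

b = (-1/2, 3/2)
c = (0, 1/3)
Σ b_i: (-1/2)·1 + 3/2·1 = 1 ✓
b·c: 3/2·1/3 = 1/2 ✓; 2 stages ⇒ order 2.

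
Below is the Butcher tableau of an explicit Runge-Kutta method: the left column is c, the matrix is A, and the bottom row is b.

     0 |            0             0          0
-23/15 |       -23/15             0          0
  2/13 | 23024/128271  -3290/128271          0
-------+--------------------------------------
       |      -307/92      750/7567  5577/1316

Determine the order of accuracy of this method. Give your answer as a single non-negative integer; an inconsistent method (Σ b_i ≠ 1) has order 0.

3

b = (-307/92, 750/7567, 5577/1316)
c = (0, -23/15, 2/13)
Ac = (0, 0, 658/16731)
Σ b_i: (-307/92)·1 + 750/7567·1 + 5577/1316·1 = 1 ✓
b·c: 750/7567·(-23/15) + 5577/1316·2/13 = 1/2 ✓
b·c²: 750/7567·529/225 + 5577/1316·4/169 = 1/3 ✓
b·Ac: 5577/1316·658/16731 = 1/6 ✓; 3 stages ⇒ order 3.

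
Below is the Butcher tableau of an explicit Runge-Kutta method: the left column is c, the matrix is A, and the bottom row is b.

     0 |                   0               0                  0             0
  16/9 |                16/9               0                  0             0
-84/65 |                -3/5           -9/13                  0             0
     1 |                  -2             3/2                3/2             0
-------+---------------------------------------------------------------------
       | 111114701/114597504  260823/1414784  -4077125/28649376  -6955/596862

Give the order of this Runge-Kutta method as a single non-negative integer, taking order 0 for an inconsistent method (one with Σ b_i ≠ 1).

b = (111114701/114597504, 260823/1414784, -4077125/28649376, -6955/596862)
c = (0, 16/9, -84/65, 1)
Ac = (0, 0, -16/13, 142/195)
Σ b_i: 111114701/114597504·1 + 260823/1414784·1 + (-4077125/28649376)·1 + (-6955/596862)·1 = 1 ✓
b·c: 260823/1414784·16/9 + (-4077125/28649376)·(-84/65) + (-6955/596862)·1 = 1/2 ✓
b·c²: 260823/1414784·256/81 + (-4077125/28649376)·7056/4225 + (-6955/596862)·1 = 1/3 ✓
b·Ac: (-4077125/28649376)·(-16/13) + (-6955/596862)·142/195 = 1/6 ✓
b·c³: 260823/1414784·4096/729 + (-4077125/28649376)·(-592704/274625) + (-6955/596862)·1 = 13281379/9976122 ≠ 1/4 ⇒ order 3.
b·(c∘Ac): (-4077125/28649376)·1344/845 + (-6955/596862)·142/195 = -210247/895293 ≠ 1/8
b·Ac²: (-4077125/28649376)·(-256/117) + (-6955/596862)·826568/114075 = 209636/923715 ≠ 1/12
b·A²c: (-6955/596862)·(-24/13) = 2140/99477 ≠ 1/24

3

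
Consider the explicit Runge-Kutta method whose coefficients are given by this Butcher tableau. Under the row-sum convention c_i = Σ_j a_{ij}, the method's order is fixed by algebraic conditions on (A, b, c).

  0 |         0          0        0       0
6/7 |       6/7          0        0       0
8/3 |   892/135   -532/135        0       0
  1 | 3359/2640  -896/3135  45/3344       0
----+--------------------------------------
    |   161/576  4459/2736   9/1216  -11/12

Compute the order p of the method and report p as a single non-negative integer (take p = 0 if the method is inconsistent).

4

b = (161/576, 4459/2736, 9/1216, -11/12)
c = (0, 6/7, 8/3, 1)
Ac = (0, 0, -152/45, -23/110)
Σ b_i: 161/576·1 + 4459/2736·1 + 9/1216·1 + (-11/12)·1 = 1 ✓
b·c: 4459/2736·6/7 + 9/1216·8/3 + (-11/12)·1 = 1/2 ✓
b·c²: 4459/2736·36/49 + 9/1216·64/9 + (-11/12)·1 = 1/3 ✓
b·Ac: 9/1216·(-152/45) + (-11/12)·(-23/110) = 1/6 ✓
b·c³: 4459/2736·216/343 + 9/1216·512/27 + (-11/12)·1 = 1/4 ✓
b·(c∘Ac): 9/1216·(-1216/135) + (-11/12)·(-23/110) = 1/8 ✓
b·Ac²: 9/1216·(-304/105) + (-11/12)·(-4/35) = 1/12 ✓
b·A²c: (-11/12)·(-1/22) = 1/24 ✓; 4 stages ⇒ order 4.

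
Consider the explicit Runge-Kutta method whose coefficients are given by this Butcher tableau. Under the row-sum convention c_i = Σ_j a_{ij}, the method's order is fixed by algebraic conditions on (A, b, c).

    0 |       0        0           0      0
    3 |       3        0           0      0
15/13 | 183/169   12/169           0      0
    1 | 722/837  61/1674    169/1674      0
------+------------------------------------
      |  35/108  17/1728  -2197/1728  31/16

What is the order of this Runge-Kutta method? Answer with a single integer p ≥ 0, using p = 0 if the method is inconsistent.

b = (35/108, 17/1728, -2197/1728, 31/16)
c = (0, 3, 15/13, 1)
Ac = (0, 0, 36/169, 7/31)
Σ b_i: 35/108·1 + 17/1728·1 + (-2197/1728)·1 + 31/16·1 = 1 ✓
b·c: 17/1728·3 + (-2197/1728)·15/13 + 31/16·1 = 1/2 ✓
b·c²: 17/1728·9 + (-2197/1728)·225/169 + 31/16·1 = 1/3 ✓
b·Ac: (-2197/1728)·36/169 + 31/16·7/31 = 1/6 ✓
b·c³: 17/1728·27 + (-2197/1728)·3375/2197 + 31/16·1 = 1/4 ✓
b·(c∘Ac): (-2197/1728)·540/2197 + 31/16·7/31 = 1/8 ✓
b·Ac²: (-2197/1728)·108/169 + 31/16·43/93 = 1/12 ✓
b·A²c: 31/16·2/93 = 1/24 ✓; 4 stages ⇒ order 4.

4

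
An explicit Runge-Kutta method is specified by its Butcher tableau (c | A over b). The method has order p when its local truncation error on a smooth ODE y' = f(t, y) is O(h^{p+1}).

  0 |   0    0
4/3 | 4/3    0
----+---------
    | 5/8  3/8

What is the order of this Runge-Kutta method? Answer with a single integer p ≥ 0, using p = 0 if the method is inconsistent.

b = (5/8, 3/8)
c = (0, 4/3)
Σ b_i: 5/8·1 + 3/8·1 = 1 ✓
b·c: 3/8·4/3 = 1/2 ✓; 2 stages ⇒ order 2.

2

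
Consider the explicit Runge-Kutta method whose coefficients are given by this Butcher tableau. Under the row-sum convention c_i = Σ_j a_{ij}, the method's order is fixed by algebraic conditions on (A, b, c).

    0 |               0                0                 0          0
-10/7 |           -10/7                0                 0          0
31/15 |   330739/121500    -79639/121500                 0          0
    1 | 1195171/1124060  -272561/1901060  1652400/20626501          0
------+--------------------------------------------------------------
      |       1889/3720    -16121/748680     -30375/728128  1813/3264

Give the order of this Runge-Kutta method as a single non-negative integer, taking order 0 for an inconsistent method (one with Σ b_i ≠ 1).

4

b = (1889/3720, -16121/748680, -30375/728128, 1813/3264)
c = (0, -10/7, 31/15, 1)
Ac = (0, 0, 11377/12150, 1343/3626)
Σ b_i: 1889/3720·1 + (-16121/748680)·1 + (-30375/728128)·1 + 1813/3264·1 = 1 ✓
b·c: (-16121/748680)·(-10/7) + (-30375/728128)·31/15 + 1813/3264·1 = 1/2 ✓
b·c²: (-16121/748680)·100/49 + (-30375/728128)·961/225 + 1813/3264·1 = 1/3 ✓
b·Ac: (-30375/728128)·11377/12150 + 1813/3264·1343/3626 = 1/6 ✓
b·c³: (-16121/748680)·(-1000/343) + (-30375/728128)·29791/3375 + 1813/3264·1 = 1/4 ✓
b·(c∘Ac): (-30375/728128)·352687/182250 + 1813/3264·1343/3626 = 1/8 ✓
b·Ac²: (-30375/728128)·(-11377/8505) + 1813/3264·17/343 = 1/12 ✓
b·A²c: 1813/3264·136/1813 = 1/24 ✓; 4 stages ⇒ order 4.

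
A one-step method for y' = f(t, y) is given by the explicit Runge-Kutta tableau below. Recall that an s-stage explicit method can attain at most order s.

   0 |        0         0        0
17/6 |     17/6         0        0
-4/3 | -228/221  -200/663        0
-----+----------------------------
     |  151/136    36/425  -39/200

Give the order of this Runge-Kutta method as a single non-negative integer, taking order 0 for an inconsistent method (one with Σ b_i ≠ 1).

b = (151/136, 36/425, -39/200)
c = (0, 17/6, -4/3)
Ac = (0, 0, -100/117)
Σ b_i: 151/136·1 + 36/425·1 + (-39/200)·1 = 1 ✓
b·c: 36/425·17/6 + (-39/200)·(-4/3) = 1/2 ✓
b·c²: 36/425·289/36 + (-39/200)·16/9 = 1/3 ✓
b·Ac: (-39/200)·(-100/117) = 1/6 ✓; 3 stages ⇒ order 3.

3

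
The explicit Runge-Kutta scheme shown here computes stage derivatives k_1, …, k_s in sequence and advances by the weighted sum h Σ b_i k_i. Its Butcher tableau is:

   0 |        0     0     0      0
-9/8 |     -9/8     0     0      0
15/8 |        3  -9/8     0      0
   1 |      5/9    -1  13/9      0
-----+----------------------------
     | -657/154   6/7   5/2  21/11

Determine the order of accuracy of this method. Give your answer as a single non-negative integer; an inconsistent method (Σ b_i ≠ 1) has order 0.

1

b = (-657/154, 6/7, 5/2, 21/11)
c = (0, -9/8, 15/8, 1)
Ac = (0, 0, 81/64, 23/6)
Σ b_i: (-657/154)·1 + 6/7·1 + 5/2·1 + 21/11·1 = 1 ✓
b·c: 6/7·(-9/8) + 5/2·15/8 + 21/11·1 = 6939/1232 ≠ 1/2 ⇒ order 1.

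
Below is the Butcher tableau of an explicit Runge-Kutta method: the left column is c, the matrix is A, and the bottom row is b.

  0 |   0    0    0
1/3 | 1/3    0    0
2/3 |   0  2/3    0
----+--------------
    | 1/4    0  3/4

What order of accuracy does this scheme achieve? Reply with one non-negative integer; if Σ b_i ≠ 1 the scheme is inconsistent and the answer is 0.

3

b = (1/4, 0, 3/4)
c = (0, 1/3, 2/3)
Ac = (0, 0, 2/9)
Σ b_i: 1/4·1 + 3/4·1 = 1 ✓
b·c: 3/4·2/3 = 1/2 ✓
b·c²: 3/4·4/9 = 1/3 ✓
b·Ac: 3/4·2/9 = 1/6 ✓; 3 stages ⇒ order 3.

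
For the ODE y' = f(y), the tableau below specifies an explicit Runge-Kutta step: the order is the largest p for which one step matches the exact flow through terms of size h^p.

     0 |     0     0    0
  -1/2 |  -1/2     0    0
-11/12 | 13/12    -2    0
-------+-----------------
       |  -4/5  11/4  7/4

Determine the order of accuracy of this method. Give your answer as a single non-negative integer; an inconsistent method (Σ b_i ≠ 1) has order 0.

0

b = (-4/5, 11/4, 7/4)
c = (0, -1/2, -11/12)
Ac = (0, 0, 1)
Σ b_i: (-4/5)·1 + 11/4·1 + 7/4·1 = 37/10 ≠ 1 ⇒ order 0.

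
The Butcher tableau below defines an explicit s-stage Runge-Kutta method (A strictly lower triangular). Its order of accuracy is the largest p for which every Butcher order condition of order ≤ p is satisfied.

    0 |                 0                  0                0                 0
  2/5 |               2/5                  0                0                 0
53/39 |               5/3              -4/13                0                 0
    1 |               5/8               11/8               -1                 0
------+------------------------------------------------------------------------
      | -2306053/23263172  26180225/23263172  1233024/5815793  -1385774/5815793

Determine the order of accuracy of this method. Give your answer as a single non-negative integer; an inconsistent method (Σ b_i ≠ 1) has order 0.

b = (-2306053/23263172, 26180225/23263172, 1233024/5815793, -1385774/5815793)
c = (0, 2/5, 53/39, 1)
Ac = (0, 0, -8/65, -631/780)
Σ b_i: (-2306053/23263172)·1 + 26180225/23263172·1 + 1233024/5815793·1 + (-1385774/5815793)·1 = 1 ✓
b·c: 26180225/23263172·2/5 + 1233024/5815793·53/39 + (-1385774/5815793)·1 = 1/2 ✓
b·c²: 26180225/23263172·4/25 + 1233024/5815793·2809/1521 + (-1385774/5815793)·1 = 1/3 ✓
b·Ac: 1233024/5815793·(-8/65) + (-1385774/5815793)·(-631/780) = 1/6 ✓
b·c³: 26180225/23263172·8/125 + 1233024/5815793·148877/59319 + (-1385774/5815793)·1 = 1244713436/3402238905 ≠ 1/4 ⇒ order 3.
b·(c∘Ac): 1233024/5815793·(-424/2535) + (-1385774/5815793)·(-631/780) = 27444661/174473790 ≠ 1/8
b·Ac²: 1233024/5815793·(-16/325) + (-1385774/5815793)·(-123719/76050) = 256661741/680447781 ≠ 1/12
b·A²c: (-1385774/5815793)·8/65 = -852784/29078965 ≠ 1/24

3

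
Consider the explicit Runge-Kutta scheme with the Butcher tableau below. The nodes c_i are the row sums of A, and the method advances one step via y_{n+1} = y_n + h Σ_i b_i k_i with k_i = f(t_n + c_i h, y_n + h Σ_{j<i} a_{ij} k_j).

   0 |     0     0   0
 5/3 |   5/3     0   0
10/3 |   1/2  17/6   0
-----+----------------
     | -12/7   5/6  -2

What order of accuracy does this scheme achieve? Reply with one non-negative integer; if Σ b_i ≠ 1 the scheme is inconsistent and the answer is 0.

0

b = (-12/7, 5/6, -2)
c = (0, 5/3, 10/3)
Ac = (0, 0, 85/18)
Σ b_i: (-12/7)·1 + 5/6·1 + (-2)·1 = -121/42 ≠ 1 ⇒ order 0.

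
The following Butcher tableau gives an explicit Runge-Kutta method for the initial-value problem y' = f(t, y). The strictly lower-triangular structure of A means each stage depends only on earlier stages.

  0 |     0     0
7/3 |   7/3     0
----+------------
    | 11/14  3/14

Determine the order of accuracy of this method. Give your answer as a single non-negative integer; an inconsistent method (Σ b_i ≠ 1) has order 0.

b = (11/14, 3/14)
c = (0, 7/3)
Σ b_i: 11/14·1 + 3/14·1 = 1 ✓
b·c: 3/14·7/3 = 1/2 ✓; 2 stages ⇒ order 2.

2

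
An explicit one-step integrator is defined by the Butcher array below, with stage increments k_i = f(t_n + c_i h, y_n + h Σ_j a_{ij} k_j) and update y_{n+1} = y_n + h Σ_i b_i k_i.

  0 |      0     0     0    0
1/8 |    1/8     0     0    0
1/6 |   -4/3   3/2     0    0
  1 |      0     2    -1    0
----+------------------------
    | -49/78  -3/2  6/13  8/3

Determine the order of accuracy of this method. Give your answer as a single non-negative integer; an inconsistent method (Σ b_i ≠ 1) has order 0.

b = (-49/78, -3/2, 6/13, 8/3)
c = (0, 1/8, 1/6, 1)
Ac = (0, 0, 3/16, 1/12)
Σ b_i: (-49/78)·1 + (-3/2)·1 + 6/13·1 + 8/3·1 = 1 ✓
b·c: (-3/2)·1/8 + 6/13·1/6 + 8/3·1 = 1595/624 ≠ 1/2 ⇒ order 1.

1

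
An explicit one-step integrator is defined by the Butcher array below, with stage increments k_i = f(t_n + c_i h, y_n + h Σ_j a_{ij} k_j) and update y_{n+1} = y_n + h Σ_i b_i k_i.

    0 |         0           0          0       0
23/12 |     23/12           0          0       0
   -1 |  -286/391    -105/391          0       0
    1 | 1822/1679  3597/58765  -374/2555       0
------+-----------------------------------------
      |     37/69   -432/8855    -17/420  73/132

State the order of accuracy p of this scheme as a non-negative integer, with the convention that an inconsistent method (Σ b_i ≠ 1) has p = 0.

b = (37/69, -432/8855, -17/420, 73/132)
c = (0, 23/12, -1, 1)
Ac = (0, 0, -35/68, 77/292)
Σ b_i: 37/69·1 + (-432/8855)·1 + (-17/420)·1 + 73/132·1 = 1 ✓
b·c: (-432/8855)·23/12 + (-17/420)·(-1) + 73/132·1 = 1/2 ✓
b·c²: (-432/8855)·529/144 + (-17/420)·1 + 73/132·1 = 1/3 ✓
b·Ac: (-17/420)·(-35/68) + 73/132·77/292 = 1/6 ✓
b·c³: (-432/8855)·12167/1728 + (-17/420)·(-1) + 73/132·1 = 1/4 ✓
b·(c∘Ac): (-17/420)·35/68 + 73/132·77/292 = 1/8 ✓
b·Ac²: (-17/420)·(-805/816) + 73/132·275/3504 = 1/12 ✓
b·A²c: 73/132·11/146 = 1/24 ✓; 4 stages ⇒ order 4.

4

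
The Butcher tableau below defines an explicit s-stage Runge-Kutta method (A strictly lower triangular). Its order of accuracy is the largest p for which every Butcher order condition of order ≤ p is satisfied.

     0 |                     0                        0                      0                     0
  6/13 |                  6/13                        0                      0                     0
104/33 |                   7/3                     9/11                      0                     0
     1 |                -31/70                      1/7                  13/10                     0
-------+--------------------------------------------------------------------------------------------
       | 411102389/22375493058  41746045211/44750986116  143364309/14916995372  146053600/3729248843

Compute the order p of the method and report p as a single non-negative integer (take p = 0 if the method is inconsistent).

b = (411102389/22375493058, 41746045211/44750986116, 143364309/14916995372, 146053600/3729248843)
c = (0, 6/13, 104/33, 1)
Ac = (0, 0, 54/143, 62506/15015)
Σ b_i: 411102389/22375493058·1 + 41746045211/44750986116·1 + 143364309/14916995372·1 + 146053600/3729248843·1 = 1 ✓
b·c: 41746045211/44750986116·6/13 + 143364309/14916995372·104/33 + 146053600/3729248843·1 = 1/2 ✓
b·c²: 41746045211/44750986116·36/169 + 143364309/14916995372·10816/1089 + 146053600/3729248843·1 = 1/3 ✓
b·Ac: 143364309/14916995372·54/143 + 146053600/3729248843·62506/15015 = 1/6 ✓
b·c³: 41746045211/44750986116·216/2197 + 143364309/14916995372·1124864/35937 + 146053600/3729248843·1 = 2071992872002/4799543260941 ≠ 1/4 ⇒ order 3.
b·(c∘Ac): 143364309/14916995372·144/121 + 146053600/3729248843·62506/15015 = 25375776076/145440704877 ≠ 1/8
b·Ac²: 143364309/14916995372·324/1859 + 146053600/3729248843·83365652/6441435 = 2440777409537/4799543260941 ≠ 1/12
b·A²c: 146053600/3729248843·27/55 = 71699040/3729248843 ≠ 1/24

3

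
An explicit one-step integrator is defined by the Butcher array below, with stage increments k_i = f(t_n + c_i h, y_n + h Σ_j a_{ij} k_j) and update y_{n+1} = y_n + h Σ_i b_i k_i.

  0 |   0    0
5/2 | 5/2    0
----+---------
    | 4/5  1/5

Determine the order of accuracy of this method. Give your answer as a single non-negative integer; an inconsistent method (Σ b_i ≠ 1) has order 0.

b = (4/5, 1/5)
c = (0, 5/2)
Σ b_i: 4/5·1 + 1/5·1 = 1 ✓
b·c: 1/5·5/2 = 1/2 ✓; 2 stages ⇒ order 2.

2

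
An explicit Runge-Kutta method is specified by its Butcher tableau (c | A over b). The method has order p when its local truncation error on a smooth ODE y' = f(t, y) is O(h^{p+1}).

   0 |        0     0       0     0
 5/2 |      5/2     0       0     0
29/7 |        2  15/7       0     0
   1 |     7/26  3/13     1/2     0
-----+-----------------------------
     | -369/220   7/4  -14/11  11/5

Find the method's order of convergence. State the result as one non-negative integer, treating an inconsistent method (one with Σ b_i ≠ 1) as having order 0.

b = (-369/220, 7/4, -14/11, 11/5)
c = (0, 5/2, 29/7, 1)
Ac = (0, 0, 75/14, 241/91)
Σ b_i: (-369/220)·1 + 7/4·1 + (-14/11)·1 + 11/5·1 = 1 ✓
b·c: 7/4·5/2 + (-14/11)·29/7 + 11/5·1 = 573/440 ≠ 1/2 ⇒ order 1.

1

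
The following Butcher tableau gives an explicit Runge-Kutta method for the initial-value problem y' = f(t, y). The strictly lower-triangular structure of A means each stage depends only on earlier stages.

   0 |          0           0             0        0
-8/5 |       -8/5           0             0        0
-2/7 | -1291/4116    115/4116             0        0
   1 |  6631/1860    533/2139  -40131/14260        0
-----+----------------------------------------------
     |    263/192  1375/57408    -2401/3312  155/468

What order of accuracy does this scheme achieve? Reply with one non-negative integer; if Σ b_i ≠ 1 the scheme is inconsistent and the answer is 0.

b = (263/192, 1375/57408, -2401/3312, 155/468)
c = (0, -8/5, -2/7, 1)
Ac = (0, 0, -46/1029, 377/930)
Σ b_i: 263/192·1 + 1375/57408·1 + (-2401/3312)·1 + 155/468·1 = 1 ✓
b·c: 1375/57408·(-8/5) + (-2401/3312)·(-2/7) + 155/468·1 = 1/2 ✓
b·c²: 1375/57408·64/25 + (-2401/3312)·4/49 + 155/468·1 = 1/3 ✓
b·Ac: (-2401/3312)·(-46/1029) + 155/468·377/930 = 1/6 ✓
b·c³: 1375/57408·(-512/125) + (-2401/3312)·(-8/343) + 155/468·1 = 1/4 ✓
b·(c∘Ac): (-2401/3312)·92/7203 + 155/468·377/930 = 1/8 ✓
b·Ac²: (-2401/3312)·368/5145 + 155/468·949/2325 = 1/12 ✓
b·A²c: 155/468·39/310 = 1/24 ✓; 4 stages ⇒ order 4.

4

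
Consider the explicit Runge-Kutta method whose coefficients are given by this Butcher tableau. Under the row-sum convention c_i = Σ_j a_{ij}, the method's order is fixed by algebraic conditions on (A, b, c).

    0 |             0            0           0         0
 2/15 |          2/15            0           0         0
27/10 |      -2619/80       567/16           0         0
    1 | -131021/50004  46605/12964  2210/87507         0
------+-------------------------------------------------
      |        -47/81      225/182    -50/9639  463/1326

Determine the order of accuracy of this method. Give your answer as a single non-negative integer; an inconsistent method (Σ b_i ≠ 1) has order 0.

b = (-47/81, 225/182, -50/9639, 463/1326)
c = (0, 2/15, 27/10, 1)
Ac = (0, 0, 189/40, 507/926)
Σ b_i: (-47/81)·1 + 225/182·1 + (-50/9639)·1 + 463/1326·1 = 1 ✓
b·c: 225/182·2/15 + (-50/9639)·27/10 + 463/1326·1 = 1/2 ✓
b·c²: 225/182·4/225 + (-50/9639)·729/100 + 463/1326·1 = 1/3 ✓
b·Ac: (-50/9639)·189/40 + 463/1326·507/926 = 1/6 ✓
b·c³: 225/182·8/3375 + (-50/9639)·19683/1000 + 463/1326·1 = 1/4 ✓
b·(c∘Ac): (-50/9639)·5103/400 + 463/1326·507/926 = 1/8 ✓
b·Ac²: (-50/9639)·63/100 + 463/1326·689/2778 = 1/12 ✓
b·A²c: 463/1326·221/1852 = 1/24 ✓; 4 stages ⇒ order 4.

4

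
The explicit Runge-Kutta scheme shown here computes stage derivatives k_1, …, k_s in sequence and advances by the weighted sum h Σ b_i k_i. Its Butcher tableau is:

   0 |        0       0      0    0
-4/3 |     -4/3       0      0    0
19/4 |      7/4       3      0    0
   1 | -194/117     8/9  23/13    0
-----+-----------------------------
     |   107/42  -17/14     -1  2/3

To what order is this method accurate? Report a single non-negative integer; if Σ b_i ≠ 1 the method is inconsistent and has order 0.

b = (107/42, -17/14, -1, 2/3)
c = (0, -4/3, 19/4, 1)
Ac = (0, 0, -4, 10135/1404)
Σ b_i: 107/42·1 + (-17/14)·1 + (-1)·1 + 2/3·1 = 1 ✓
b·c: (-17/14)·(-4/3) + (-1)·19/4 + 2/3·1 = -69/28 ≠ 1/2 ⇒ order 1.

1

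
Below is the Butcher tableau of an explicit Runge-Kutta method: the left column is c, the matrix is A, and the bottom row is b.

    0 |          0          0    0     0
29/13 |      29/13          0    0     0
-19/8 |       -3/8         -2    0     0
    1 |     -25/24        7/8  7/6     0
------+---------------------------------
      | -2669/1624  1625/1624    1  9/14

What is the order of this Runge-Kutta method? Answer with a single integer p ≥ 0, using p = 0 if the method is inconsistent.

2

b = (-2669/1624, 1625/1624, 1, 9/14)
c = (0, 29/13, -19/8, 1)
Ac = (0, 0, -58/13, -511/624)
Σ b_i: (-2669/1624)·1 + 1625/1624·1 + 1·1 + 9/14·1 = 1 ✓
b·c: 1625/1624·29/13 + 1·(-19/8) + 9/14·1 = 1/2 ✓
b·c²: 1625/1624·841/169 + 1·361/64 + 9/14·1 = 65595/5824 ≠ 1/3 ⇒ order 2.
b·Ac: 1·(-58/13) + 9/14·(-511/624) = -2075/416 ≠ 1/6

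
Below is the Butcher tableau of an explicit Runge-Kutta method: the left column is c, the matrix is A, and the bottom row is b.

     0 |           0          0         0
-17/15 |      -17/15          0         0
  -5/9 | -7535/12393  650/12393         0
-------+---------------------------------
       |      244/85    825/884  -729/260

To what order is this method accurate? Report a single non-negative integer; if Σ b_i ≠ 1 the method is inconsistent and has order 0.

3

b = (244/85, 825/884, -729/260)
c = (0, -17/15, -5/9)
Ac = (0, 0, -130/2187)
Σ b_i: 244/85·1 + 825/884·1 + (-729/260)·1 = 1 ✓
b·c: 825/884·(-17/15) + (-729/260)·(-5/9) = 1/2 ✓
b·c²: 825/884·289/225 + (-729/260)·25/81 = 1/3 ✓
b·Ac: (-729/260)·(-130/2187) = 1/6 ✓; 3 stages ⇒ order 3.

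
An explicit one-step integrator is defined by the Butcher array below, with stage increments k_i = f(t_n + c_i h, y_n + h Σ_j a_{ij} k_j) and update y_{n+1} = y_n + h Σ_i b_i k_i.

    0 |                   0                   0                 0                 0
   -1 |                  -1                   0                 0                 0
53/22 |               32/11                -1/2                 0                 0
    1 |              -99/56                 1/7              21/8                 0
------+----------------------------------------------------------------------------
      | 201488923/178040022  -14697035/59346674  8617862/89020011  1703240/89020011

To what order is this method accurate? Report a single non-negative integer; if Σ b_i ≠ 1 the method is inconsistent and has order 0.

3

b = (201488923/178040022, -14697035/59346674, 8617862/89020011, 1703240/89020011)
c = (0, -1, 53/22, 1)
Ac = (0, 0, 1/2, 7615/1232)
Σ b_i: 201488923/178040022·1 + (-14697035/59346674)·1 + 8617862/89020011·1 + 1703240/89020011·1 = 1 ✓
b·c: (-14697035/59346674)·(-1) + 8617862/89020011·53/22 + 1703240/89020011·1 = 1/2 ✓
b·c²: (-14697035/59346674)·1 + 8617862/89020011·2809/484 + 1703240/89020011·1 = 1/3 ✓
b·Ac: 8617862/89020011·1/2 + 1703240/89020011·7615/1232 = 1/6 ✓
b·c³: (-14697035/59346674)·(-1) + 8617862/89020011·148877/10648 + 1703240/89020011·1 = 2115535239/1305626828 ≠ 1/4 ⇒ order 3.
b·(c∘Ac): 8617862/89020011·53/44 + 1703240/89020011·7615/1232 = 6969448/29673337 ≠ 1/8
b·Ac²: 8617862/89020011·(-1/2) + 1703240/89020011·416795/27104 = 962845211/3916880484 ≠ 1/12
b·A²c: 1703240/89020011·21/16 = 1490335/59346674 ≠ 1/24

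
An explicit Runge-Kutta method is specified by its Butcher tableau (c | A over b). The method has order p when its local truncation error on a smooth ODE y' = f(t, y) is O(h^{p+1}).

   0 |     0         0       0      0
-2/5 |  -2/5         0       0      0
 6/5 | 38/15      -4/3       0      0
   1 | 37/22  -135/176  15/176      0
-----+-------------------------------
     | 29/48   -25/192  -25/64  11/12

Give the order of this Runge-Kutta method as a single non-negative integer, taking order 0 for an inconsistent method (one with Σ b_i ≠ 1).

4

b = (29/48, -25/192, -25/64, 11/12)
c = (0, -2/5, 6/5, 1)
Ac = (0, 0, 8/15, 9/22)
Σ b_i: 29/48·1 + (-25/192)·1 + (-25/64)·1 + 11/12·1 = 1 ✓
b·c: (-25/192)·(-2/5) + (-25/64)·6/5 + 11/12·1 = 1/2 ✓
b·c²: (-25/192)·4/25 + (-25/64)·36/25 + 11/12·1 = 1/3 ✓
b·Ac: (-25/64)·8/15 + 11/12·9/22 = 1/6 ✓
b·c³: (-25/192)·(-8/125) + (-25/64)·216/125 + 11/12·1 = 1/4 ✓
b·(c∘Ac): (-25/64)·16/25 + 11/12·9/22 = 1/8 ✓
b·Ac²: (-25/64)·(-16/75) = 1/12 ✓
b·A²c: 11/12·1/22 = 1/24 ✓; 4 stages ⇒ order 4.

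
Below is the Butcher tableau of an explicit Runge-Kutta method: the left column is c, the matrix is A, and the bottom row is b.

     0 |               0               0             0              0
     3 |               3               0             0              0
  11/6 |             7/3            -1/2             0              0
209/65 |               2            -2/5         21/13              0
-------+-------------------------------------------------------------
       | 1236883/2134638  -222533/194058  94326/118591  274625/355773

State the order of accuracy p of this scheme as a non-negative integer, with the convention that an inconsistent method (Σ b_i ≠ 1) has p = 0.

3

b = (1236883/2134638, -222533/194058, 94326/118591, 274625/355773)
c = (0, 3, 11/6, 209/65)
Ac = (0, 0, -3/2, 229/130)
Σ b_i: 1236883/2134638·1 + (-222533/194058)·1 + 94326/118591·1 + 274625/355773·1 = 1 ✓
b·c: (-222533/194058)·3 + 94326/118591·11/6 + 274625/355773·209/65 = 1/2 ✓
b·c²: (-222533/194058)·9 + 94326/118591·121/36 + 274625/355773·43681/4225 = 1/3 ✓
b·Ac: 94326/118591·(-3/2) + 274625/355773·229/130 = 1/6 ✓
b·c³: (-222533/194058)·27 + 94326/118591·1331/216 + 274625/355773·9129329/274625 = -155273/388116 ≠ 1/4 ⇒ order 3.
b·(c∘Ac): 94326/118591·(-11/4) + 274625/355773·47861/8450 = 70663/32343 ≠ 1/8
b·Ac²: 94326/118591·(-9/2) + 274625/355773·1427/780 = -841067/388116 ≠ 1/12
b·A²c: 274625/355773·(-63/26) = -443625/237182 ≠ 1/24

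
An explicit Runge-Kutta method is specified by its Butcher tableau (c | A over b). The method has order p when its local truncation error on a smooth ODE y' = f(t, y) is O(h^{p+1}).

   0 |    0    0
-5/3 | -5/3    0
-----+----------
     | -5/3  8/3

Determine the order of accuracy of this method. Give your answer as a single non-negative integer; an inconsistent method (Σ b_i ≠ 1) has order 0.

1

b = (-5/3, 8/3)
c = (0, -5/3)
Σ b_i: (-5/3)·1 + 8/3·1 = 1 ✓
b·c: 8/3·(-5/3) = -40/9 ≠ 1/2 ⇒ order 1.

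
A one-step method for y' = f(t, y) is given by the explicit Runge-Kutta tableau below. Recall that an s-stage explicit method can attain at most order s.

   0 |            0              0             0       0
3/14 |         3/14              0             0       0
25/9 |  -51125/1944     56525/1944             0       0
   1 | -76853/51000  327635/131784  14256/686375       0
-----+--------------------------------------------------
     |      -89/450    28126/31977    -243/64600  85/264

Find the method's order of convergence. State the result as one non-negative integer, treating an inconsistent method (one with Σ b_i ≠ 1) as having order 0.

b = (-89/450, 28126/31977, -243/64600, 85/264)
c = (0, 3/14, 25/9, 1)
Ac = (0, 0, 8075/1296, 803/1360)
Σ b_i: (-89/450)·1 + 28126/31977·1 + (-243/64600)·1 + 85/264·1 = 1 ✓
b·c: 28126/31977·3/14 + (-243/64600)·25/9 + 85/264·1 = 1/2 ✓
b·c²: 28126/31977·9/196 + (-243/64600)·625/81 + 85/264·1 = 1/3 ✓
b·Ac: (-243/64600)·8075/1296 + 85/264·803/1360 = 1/6 ✓
b·c³: 28126/31977·27/2744 + (-243/64600)·15625/729 + 85/264·1 = 1/4 ✓
b·(c∘Ac): (-243/64600)·201875/11664 + 85/264·803/1360 = 1/8 ✓
b·Ac²: (-243/64600)·8075/6048 + 85/264·1045/3808 = 1/12 ✓
b·A²c: 85/264·11/85 = 1/24 ✓; 4 stages ⇒ order 4.

4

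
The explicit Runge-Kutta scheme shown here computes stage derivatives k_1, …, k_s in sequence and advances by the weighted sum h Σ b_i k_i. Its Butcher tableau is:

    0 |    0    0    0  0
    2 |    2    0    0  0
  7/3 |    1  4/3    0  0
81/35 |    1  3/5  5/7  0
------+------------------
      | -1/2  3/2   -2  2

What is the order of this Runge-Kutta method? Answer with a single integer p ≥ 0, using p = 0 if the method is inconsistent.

1

b = (-1/2, 3/2, -2, 2)
c = (0, 2, 7/3, 81/35)
Ac = (0, 0, 8/3, 43/15)
Σ b_i: (-1/2)·1 + 3/2·1 + (-2)·1 + 2·1 = 1 ✓
b·c: 3/2·2 + (-2)·7/3 + 2·81/35 = 311/105 ≠ 1/2 ⇒ order 1.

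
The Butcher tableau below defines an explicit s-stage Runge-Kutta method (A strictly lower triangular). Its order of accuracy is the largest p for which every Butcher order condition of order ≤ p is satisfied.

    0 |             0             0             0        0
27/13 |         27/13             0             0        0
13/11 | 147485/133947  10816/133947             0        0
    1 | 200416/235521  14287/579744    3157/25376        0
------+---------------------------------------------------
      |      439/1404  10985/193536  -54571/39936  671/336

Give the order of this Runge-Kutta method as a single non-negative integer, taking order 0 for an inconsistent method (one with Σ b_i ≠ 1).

b = (439/1404, 10985/193536, -54571/39936, 671/336)
c = (0, 27/13, 13/11, 1)
Ac = (0, 0, 832/4961, 133/671)
Σ b_i: 439/1404·1 + 10985/193536·1 + (-54571/39936)·1 + 671/336·1 = 1 ✓
b·c: 10985/193536·27/13 + (-54571/39936)·13/11 + 671/336·1 = 1/2 ✓
b·c²: 10985/193536·729/169 + (-54571/39936)·169/121 + 671/336·1 = 1/3 ✓
b·Ac: (-54571/39936)·832/4961 + 671/336·133/671 = 1/6 ✓
b·c³: 10985/193536·19683/2197 + (-54571/39936)·2197/1331 + 671/336·1 = 1/4 ✓
b·(c∘Ac): (-54571/39936)·10816/54571 + 671/336·133/671 = 1/8 ✓
b·Ac²: (-54571/39936)·1728/4961 + 671/336·2443/8723 = 1/12 ✓
b·A²c: 671/336·14/671 = 1/24 ✓; 4 stages ⇒ order 4.

4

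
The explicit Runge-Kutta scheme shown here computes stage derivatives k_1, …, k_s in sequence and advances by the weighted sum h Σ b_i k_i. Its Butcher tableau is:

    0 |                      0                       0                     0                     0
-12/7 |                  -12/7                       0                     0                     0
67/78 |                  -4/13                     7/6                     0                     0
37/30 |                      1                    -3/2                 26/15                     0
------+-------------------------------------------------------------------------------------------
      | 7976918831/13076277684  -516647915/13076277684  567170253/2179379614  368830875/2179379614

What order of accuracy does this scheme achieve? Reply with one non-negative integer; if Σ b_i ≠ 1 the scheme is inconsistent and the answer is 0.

b = (7976918831/13076277684, -516647915/13076277684, 567170253/2179379614, 368830875/2179379614)
c = (0, -12/7, 67/78, 37/30)
Ac = (0, 0, -2, 1279/315)
Σ b_i: 7976918831/13076277684·1 + (-516647915/13076277684)·1 + 567170253/2179379614·1 + 368830875/2179379614·1 = 1 ✓
b·c: (-516647915/13076277684)·(-12/7) + 567170253/2179379614·67/78 + 368830875/2179379614·37/30 = 1/2 ✓
b·c²: (-516647915/13076277684)·144/49 + 567170253/2179379614·4489/6084 + 368830875/2179379614·1369/900 = 1/3 ✓
b·Ac: 567170253/2179379614·(-2) + 368830875/2179379614·1279/315 = 1/6 ✓
b·c³: (-516647915/13076277684)·(-1728/343) + 567170253/2179379614·300763/474552 + 368830875/2179379614·50653/27000 = 4865537330023/7139647615464 ≠ 1/4 ⇒ order 3.
b·(c∘Ac): 567170253/2179379614·(-67/39) + 368830875/2179379614·47323/9450 = 15707414443/39228833052 ≠ 1/8
b·Ac²: 567170253/2179379614·24/7 + 368830875/2179379614·(-538199/171990) = 1294709968523/3569823807732 ≠ 1/12
b·A²c: 368830875/2179379614·(-52/15) = -639306850/1089689807 ≠ 1/24

3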